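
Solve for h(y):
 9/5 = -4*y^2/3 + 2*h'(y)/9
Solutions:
 h(y) = C1 + 2*y^3 + 81*y/10


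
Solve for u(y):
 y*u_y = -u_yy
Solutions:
 u(y) = C1 + C2*erf(sqrt(2)*y/2)


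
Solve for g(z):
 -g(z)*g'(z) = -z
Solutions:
 g(z) = -sqrt(C1 + z^2)
 g(z) = sqrt(C1 + z^2)


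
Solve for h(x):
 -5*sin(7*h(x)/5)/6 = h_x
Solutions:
 5*x/6 + 5*log(cos(7*h(x)/5) - 1)/14 - 5*log(cos(7*h(x)/5) + 1)/14 = C1


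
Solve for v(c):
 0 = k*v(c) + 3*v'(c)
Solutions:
 v(c) = C1*exp(-c*k/3)


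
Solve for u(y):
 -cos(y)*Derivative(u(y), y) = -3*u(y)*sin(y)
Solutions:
 u(y) = C1/cos(y)^3


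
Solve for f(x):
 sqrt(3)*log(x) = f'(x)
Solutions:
 f(x) = C1 + sqrt(3)*x*log(x) - sqrt(3)*x


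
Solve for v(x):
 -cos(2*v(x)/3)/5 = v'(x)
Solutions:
 x/5 - 3*log(sin(2*v(x)/3) - 1)/4 + 3*log(sin(2*v(x)/3) + 1)/4 = C1


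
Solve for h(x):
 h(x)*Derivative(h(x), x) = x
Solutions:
 h(x) = -sqrt(C1 + x^2)
 h(x) = sqrt(C1 + x^2)


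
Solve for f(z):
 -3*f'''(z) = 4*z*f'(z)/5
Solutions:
 f(z) = C1 + Integral(C2*airyai(-30^(2/3)*z/15) + C3*airybi(-30^(2/3)*z/15), z)


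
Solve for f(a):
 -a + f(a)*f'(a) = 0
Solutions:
 f(a) = -sqrt(C1 + a^2)
 f(a) = sqrt(C1 + a^2)


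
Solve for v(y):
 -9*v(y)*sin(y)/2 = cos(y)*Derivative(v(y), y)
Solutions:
 v(y) = C1*cos(y)^(9/2)


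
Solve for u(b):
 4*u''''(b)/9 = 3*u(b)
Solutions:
 u(b) = C1*exp(-sqrt(2)*3^(3/4)*b/2) + C2*exp(sqrt(2)*3^(3/4)*b/2) + C3*sin(sqrt(2)*3^(3/4)*b/2) + C4*cos(sqrt(2)*3^(3/4)*b/2)


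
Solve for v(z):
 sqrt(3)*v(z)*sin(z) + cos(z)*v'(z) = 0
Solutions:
 v(z) = C1*cos(z)^(sqrt(3))


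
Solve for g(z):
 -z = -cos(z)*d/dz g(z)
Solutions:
 g(z) = C1 + Integral(z/cos(z), z)


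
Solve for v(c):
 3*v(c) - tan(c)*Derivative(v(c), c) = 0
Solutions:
 v(c) = C1*sin(c)^3


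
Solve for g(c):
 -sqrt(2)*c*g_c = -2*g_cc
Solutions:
 g(c) = C1 + C2*erfi(2^(1/4)*c/2)


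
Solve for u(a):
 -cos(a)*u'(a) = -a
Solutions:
 u(a) = C1 + Integral(a/cos(a), a)


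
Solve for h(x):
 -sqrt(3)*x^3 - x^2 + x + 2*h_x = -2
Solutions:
 h(x) = C1 + sqrt(3)*x^4/8 + x^3/6 - x^2/4 - x


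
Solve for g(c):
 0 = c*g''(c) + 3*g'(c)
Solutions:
 g(c) = C1 + C2/c^2


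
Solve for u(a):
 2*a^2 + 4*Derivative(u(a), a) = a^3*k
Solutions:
 u(a) = C1 + a^4*k/16 - a^3/6


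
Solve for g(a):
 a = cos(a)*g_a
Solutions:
 g(a) = C1 + Integral(a/cos(a), a)


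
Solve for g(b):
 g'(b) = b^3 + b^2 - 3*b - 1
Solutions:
 g(b) = C1 + b^4/4 + b^3/3 - 3*b^2/2 - b


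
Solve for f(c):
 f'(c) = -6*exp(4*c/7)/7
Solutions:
 f(c) = C1 - 3*exp(4*c/7)/2


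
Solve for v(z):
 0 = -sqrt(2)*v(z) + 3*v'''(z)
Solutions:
 v(z) = C3*exp(2^(1/6)*3^(2/3)*z/3) + (C1*sin(6^(1/6)*z/2) + C2*cos(6^(1/6)*z/2))*exp(-2^(1/6)*3^(2/3)*z/6)


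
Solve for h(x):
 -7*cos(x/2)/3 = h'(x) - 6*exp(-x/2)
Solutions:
 h(x) = C1 - 14*sin(x/2)/3 - 12*exp(-x/2)


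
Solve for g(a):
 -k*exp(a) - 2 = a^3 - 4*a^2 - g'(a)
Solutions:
 g(a) = C1 + a^4/4 - 4*a^3/3 + 2*a + k*exp(a)


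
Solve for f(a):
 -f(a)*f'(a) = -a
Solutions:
 f(a) = -sqrt(C1 + a^2)
 f(a) = sqrt(C1 + a^2)


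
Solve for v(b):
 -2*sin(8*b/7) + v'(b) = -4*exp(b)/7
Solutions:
 v(b) = C1 - 4*exp(b)/7 - 7*cos(8*b/7)/4


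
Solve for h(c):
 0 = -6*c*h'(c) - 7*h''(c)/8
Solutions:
 h(c) = C1 + C2*erf(2*sqrt(42)*c/7)


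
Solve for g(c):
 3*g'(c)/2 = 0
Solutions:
 g(c) = C1


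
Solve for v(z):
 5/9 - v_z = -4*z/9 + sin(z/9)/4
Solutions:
 v(z) = C1 + 2*z^2/9 + 5*z/9 + 9*cos(z/9)/4


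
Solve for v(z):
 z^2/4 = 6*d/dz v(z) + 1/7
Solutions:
 v(z) = C1 + z^3/72 - z/42


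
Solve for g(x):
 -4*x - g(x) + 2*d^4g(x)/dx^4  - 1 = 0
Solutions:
 g(x) = C1*exp(-2^(3/4)*x/2) + C2*exp(2^(3/4)*x/2) + C3*sin(2^(3/4)*x/2) + C4*cos(2^(3/4)*x/2) - 4*x - 1


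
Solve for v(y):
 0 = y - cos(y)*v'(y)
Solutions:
 v(y) = C1 + Integral(y/cos(y), y)


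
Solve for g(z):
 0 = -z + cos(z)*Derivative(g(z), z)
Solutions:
 g(z) = C1 + Integral(z/cos(z), z)


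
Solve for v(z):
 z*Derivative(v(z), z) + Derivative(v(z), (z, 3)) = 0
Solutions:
 v(z) = C1 + Integral(C2*airyai(-z) + C3*airybi(-z), z)


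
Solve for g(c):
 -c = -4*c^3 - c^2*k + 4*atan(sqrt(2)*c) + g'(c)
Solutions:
 g(c) = C1 + c^4 + c^3*k/3 - c^2/2 - 4*c*atan(sqrt(2)*c) + sqrt(2)*log(2*c^2 + 1)


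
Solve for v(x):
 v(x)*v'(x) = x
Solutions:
 v(x) = -sqrt(C1 + x^2)
 v(x) = sqrt(C1 + x^2)


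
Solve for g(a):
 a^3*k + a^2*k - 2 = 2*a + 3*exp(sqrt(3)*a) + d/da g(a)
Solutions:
 g(a) = C1 + a^4*k/4 + a^3*k/3 - a^2 - 2*a - sqrt(3)*exp(sqrt(3)*a)


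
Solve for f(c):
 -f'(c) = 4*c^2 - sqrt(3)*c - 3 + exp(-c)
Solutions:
 f(c) = C1 - 4*c^3/3 + sqrt(3)*c^2/2 + 3*c + exp(-c)


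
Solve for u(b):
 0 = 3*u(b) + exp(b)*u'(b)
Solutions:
 u(b) = C1*exp(3*exp(-b))


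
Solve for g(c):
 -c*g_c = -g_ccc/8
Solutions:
 g(c) = C1 + Integral(C2*airyai(2*c) + C3*airybi(2*c), c)


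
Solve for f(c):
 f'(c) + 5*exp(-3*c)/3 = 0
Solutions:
 f(c) = C1 + 5*exp(-3*c)/9


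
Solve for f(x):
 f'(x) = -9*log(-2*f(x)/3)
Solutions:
 Integral(1/(log(-_y) - log(3) + log(2)), (_y, f(x)))/9 = C1 - x


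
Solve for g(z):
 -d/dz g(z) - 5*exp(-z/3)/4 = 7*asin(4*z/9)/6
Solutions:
 g(z) = C1 - 7*z*asin(4*z/9)/6 - 7*sqrt(81 - 16*z^2)/24 + 15*exp(-z/3)/4


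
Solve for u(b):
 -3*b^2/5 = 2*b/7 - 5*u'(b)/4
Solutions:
 u(b) = C1 + 4*b^3/25 + 4*b^2/35


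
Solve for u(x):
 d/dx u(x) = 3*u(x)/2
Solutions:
 u(x) = C1*exp(3*x/2)


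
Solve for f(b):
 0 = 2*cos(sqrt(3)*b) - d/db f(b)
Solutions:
 f(b) = C1 + 2*sqrt(3)*sin(sqrt(3)*b)/3


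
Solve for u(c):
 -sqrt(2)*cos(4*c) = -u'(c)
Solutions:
 u(c) = C1 + sqrt(2)*sin(4*c)/4


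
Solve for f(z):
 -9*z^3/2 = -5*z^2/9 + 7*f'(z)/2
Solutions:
 f(z) = C1 - 9*z^4/28 + 10*z^3/189


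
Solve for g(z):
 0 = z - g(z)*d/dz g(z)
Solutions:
 g(z) = -sqrt(C1 + z^2)
 g(z) = sqrt(C1 + z^2)


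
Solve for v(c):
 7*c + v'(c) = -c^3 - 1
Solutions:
 v(c) = C1 - c^4/4 - 7*c^2/2 - c


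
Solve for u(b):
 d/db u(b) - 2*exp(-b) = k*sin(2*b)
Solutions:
 u(b) = C1 - k*cos(2*b)/2 - 2*exp(-b)


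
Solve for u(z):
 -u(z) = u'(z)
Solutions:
 u(z) = C1*exp(-z)


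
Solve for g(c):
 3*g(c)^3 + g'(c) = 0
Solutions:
 g(c) = -sqrt(2)*sqrt(-1/(C1 - 3*c))/2
 g(c) = sqrt(2)*sqrt(-1/(C1 - 3*c))/2


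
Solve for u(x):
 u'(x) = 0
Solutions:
 u(x) = C1


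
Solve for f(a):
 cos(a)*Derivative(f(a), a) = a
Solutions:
 f(a) = C1 + Integral(a/cos(a), a)


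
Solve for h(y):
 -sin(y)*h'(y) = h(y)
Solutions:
 h(y) = C1*sqrt(cos(y) + 1)/sqrt(cos(y) - 1)


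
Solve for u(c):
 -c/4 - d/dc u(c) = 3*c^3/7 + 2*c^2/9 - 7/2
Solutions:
 u(c) = C1 - 3*c^4/28 - 2*c^3/27 - c^2/8 + 7*c/2


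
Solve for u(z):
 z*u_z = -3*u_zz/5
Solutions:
 u(z) = C1 + C2*erf(sqrt(30)*z/6)


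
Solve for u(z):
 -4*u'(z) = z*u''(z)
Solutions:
 u(z) = C1 + C2/z^3


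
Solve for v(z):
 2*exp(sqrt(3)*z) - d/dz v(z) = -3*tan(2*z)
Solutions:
 v(z) = C1 + 2*sqrt(3)*exp(sqrt(3)*z)/3 - 3*log(cos(2*z))/2


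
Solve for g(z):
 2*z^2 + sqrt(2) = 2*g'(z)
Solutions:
 g(z) = C1 + z^3/3 + sqrt(2)*z/2


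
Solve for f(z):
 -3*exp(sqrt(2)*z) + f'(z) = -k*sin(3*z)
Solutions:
 f(z) = C1 + k*cos(3*z)/3 + 3*sqrt(2)*exp(sqrt(2)*z)/2


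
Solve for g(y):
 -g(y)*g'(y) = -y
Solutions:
 g(y) = -sqrt(C1 + y^2)
 g(y) = sqrt(C1 + y^2)


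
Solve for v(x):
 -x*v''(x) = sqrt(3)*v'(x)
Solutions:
 v(x) = C1 + C2*x^(1 - sqrt(3))


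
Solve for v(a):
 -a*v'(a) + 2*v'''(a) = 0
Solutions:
 v(a) = C1 + Integral(C2*airyai(2^(2/3)*a/2) + C3*airybi(2^(2/3)*a/2), a)


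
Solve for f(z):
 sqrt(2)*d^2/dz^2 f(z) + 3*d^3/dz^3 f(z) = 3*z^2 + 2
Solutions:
 f(z) = C1 + C2*z + C3*exp(-sqrt(2)*z/3) + sqrt(2)*z^4/8 - 3*z^3/2 + 29*sqrt(2)*z^2/4


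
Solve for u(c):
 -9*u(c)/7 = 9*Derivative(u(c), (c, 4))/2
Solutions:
 u(c) = (C1*sin(14^(3/4)*c/14) + C2*cos(14^(3/4)*c/14))*exp(-14^(3/4)*c/14) + (C3*sin(14^(3/4)*c/14) + C4*cos(14^(3/4)*c/14))*exp(14^(3/4)*c/14)


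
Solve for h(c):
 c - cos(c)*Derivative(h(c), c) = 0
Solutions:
 h(c) = C1 + Integral(c/cos(c), c)


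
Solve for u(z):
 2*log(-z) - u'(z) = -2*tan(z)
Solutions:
 u(z) = C1 + 2*z*log(-z) - 2*z - 2*log(cos(z))


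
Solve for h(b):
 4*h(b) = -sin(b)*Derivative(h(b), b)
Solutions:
 h(b) = C1*(cos(b)^2 + 2*cos(b) + 1)/(cos(b)^2 - 2*cos(b) + 1)


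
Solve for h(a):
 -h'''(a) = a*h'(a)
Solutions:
 h(a) = C1 + Integral(C2*airyai(-a) + C3*airybi(-a), a)


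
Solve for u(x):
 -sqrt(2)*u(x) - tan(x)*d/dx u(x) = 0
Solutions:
 u(x) = C1/sin(x)^(sqrt(2))


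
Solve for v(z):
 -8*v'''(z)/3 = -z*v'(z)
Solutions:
 v(z) = C1 + Integral(C2*airyai(3^(1/3)*z/2) + C3*airybi(3^(1/3)*z/2), z)


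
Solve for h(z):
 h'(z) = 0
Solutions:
 h(z) = C1


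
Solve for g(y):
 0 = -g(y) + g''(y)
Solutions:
 g(y) = C1*exp(-y) + C2*exp(y)


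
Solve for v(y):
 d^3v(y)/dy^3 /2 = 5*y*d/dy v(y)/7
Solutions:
 v(y) = C1 + Integral(C2*airyai(10^(1/3)*7^(2/3)*y/7) + C3*airybi(10^(1/3)*7^(2/3)*y/7), y)


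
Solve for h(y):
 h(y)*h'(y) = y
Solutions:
 h(y) = -sqrt(C1 + y^2)
 h(y) = sqrt(C1 + y^2)


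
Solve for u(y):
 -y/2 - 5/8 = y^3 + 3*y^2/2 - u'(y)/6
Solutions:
 u(y) = C1 + 3*y^4/2 + 3*y^3 + 3*y^2/2 + 15*y/4


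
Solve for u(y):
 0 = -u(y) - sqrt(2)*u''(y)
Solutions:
 u(y) = C1*sin(2^(3/4)*y/2) + C2*cos(2^(3/4)*y/2)


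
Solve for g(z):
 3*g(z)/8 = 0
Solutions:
 g(z) = 0


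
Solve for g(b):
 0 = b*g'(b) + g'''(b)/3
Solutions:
 g(b) = C1 + Integral(C2*airyai(-3^(1/3)*b) + C3*airybi(-3^(1/3)*b), b)


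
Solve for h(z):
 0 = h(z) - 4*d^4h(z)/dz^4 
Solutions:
 h(z) = C1*exp(-sqrt(2)*z/2) + C2*exp(sqrt(2)*z/2) + C3*sin(sqrt(2)*z/2) + C4*cos(sqrt(2)*z/2)


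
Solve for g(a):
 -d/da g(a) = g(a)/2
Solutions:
 g(a) = C1*exp(-a/2)


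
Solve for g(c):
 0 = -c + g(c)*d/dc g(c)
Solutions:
 g(c) = -sqrt(C1 + c^2)
 g(c) = sqrt(C1 + c^2)


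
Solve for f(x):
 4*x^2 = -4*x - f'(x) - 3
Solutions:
 f(x) = C1 - 4*x^3/3 - 2*x^2 - 3*x


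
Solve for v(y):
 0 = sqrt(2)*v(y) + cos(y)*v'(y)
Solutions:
 v(y) = C1*(sin(y) - 1)^(sqrt(2)/2)/(sin(y) + 1)^(sqrt(2)/2)


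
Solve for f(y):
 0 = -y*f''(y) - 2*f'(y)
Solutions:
 f(y) = C1 + C2/y


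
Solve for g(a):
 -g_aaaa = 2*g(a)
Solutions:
 g(a) = (C1*sin(2^(3/4)*a/2) + C2*cos(2^(3/4)*a/2))*exp(-2^(3/4)*a/2) + (C3*sin(2^(3/4)*a/2) + C4*cos(2^(3/4)*a/2))*exp(2^(3/4)*a/2)


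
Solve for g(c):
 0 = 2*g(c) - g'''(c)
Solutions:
 g(c) = C3*exp(2^(1/3)*c) + (C1*sin(2^(1/3)*sqrt(3)*c/2) + C2*cos(2^(1/3)*sqrt(3)*c/2))*exp(-2^(1/3)*c/2)


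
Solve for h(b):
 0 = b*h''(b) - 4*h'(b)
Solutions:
 h(b) = C1 + C2*b^5


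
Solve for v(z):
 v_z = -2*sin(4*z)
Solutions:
 v(z) = C1 + cos(4*z)/2


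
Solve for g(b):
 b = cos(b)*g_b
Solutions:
 g(b) = C1 + Integral(b/cos(b), b)


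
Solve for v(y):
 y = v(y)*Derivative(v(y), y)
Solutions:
 v(y) = -sqrt(C1 + y^2)
 v(y) = sqrt(C1 + y^2)


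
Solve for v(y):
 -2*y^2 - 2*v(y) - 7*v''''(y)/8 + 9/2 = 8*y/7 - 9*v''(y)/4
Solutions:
 v(y) = -y^2 - 4*y/7 + (C1*sin(2*7^(3/4)*y*sin(atan(sqrt(31)/9)/2)/7) + C2*cos(2*7^(3/4)*y*sin(atan(sqrt(31)/9)/2)/7))*exp(-2*7^(3/4)*y*cos(atan(sqrt(31)/9)/2)/7) + (C3*sin(2*7^(3/4)*y*sin(atan(sqrt(31)/9)/2)/7) + C4*cos(2*7^(3/4)*y*sin(atan(sqrt(31)/9)/2)/7))*exp(2*7^(3/4)*y*cos(atan(sqrt(31)/9)/2)/7)


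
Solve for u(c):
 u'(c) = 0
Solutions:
 u(c) = C1


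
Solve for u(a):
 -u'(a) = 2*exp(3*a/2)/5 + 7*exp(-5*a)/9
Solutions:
 u(a) = C1 - 4*exp(3*a/2)/15 + 7*exp(-5*a)/45


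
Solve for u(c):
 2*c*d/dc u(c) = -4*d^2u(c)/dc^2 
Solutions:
 u(c) = C1 + C2*erf(c/2)


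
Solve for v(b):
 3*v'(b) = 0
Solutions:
 v(b) = C1


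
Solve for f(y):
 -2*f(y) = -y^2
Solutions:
 f(y) = y^2/2


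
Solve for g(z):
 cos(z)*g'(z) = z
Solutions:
 g(z) = C1 + Integral(z/cos(z), z)


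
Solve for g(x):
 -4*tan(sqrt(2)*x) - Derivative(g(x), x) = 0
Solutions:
 g(x) = C1 + 2*sqrt(2)*log(cos(sqrt(2)*x))


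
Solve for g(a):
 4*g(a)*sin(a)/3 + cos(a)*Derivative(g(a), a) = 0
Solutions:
 g(a) = C1*cos(a)^(4/3)


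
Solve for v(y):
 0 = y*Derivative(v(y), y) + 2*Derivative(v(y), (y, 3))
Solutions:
 v(y) = C1 + Integral(C2*airyai(-2^(2/3)*y/2) + C3*airybi(-2^(2/3)*y/2), y)


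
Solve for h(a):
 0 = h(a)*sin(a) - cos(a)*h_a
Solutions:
 h(a) = C1/cos(a)


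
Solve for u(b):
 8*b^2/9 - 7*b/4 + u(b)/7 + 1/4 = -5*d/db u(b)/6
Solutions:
 u(b) = C1*exp(-6*b/35) - 56*b^2/9 + 9163*b/108 - 321839/648


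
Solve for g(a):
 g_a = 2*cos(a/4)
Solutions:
 g(a) = C1 + 8*sin(a/4)


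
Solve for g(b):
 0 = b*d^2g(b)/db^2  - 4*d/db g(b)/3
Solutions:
 g(b) = C1 + C2*b^(7/3)


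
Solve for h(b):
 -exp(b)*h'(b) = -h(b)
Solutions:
 h(b) = C1*exp(-exp(-b))


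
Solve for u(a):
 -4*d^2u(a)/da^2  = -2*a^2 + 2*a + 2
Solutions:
 u(a) = C1 + C2*a + a^4/24 - a^3/12 - a^2/4


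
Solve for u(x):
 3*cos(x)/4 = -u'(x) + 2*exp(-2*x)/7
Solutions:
 u(x) = C1 - 3*sin(x)/4 - exp(-2*x)/7


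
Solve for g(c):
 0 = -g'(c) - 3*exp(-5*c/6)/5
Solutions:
 g(c) = C1 + 18*exp(-5*c/6)/25


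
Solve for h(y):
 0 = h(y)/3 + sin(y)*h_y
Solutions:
 h(y) = C1*(cos(y) + 1)^(1/6)/(cos(y) - 1)^(1/6)


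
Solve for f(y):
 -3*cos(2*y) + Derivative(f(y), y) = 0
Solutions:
 f(y) = C1 + 3*sin(2*y)/2


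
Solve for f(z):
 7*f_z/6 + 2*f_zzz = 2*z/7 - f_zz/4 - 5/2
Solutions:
 f(z) = C1 + 6*z^2/49 - 753*z/343 + (C2*sin(sqrt(1335)*z/48) + C3*cos(sqrt(1335)*z/48))*exp(-z/16)


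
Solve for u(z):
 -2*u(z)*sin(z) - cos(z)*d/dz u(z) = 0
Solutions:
 u(z) = C1*cos(z)^2


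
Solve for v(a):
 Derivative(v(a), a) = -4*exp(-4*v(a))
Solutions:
 v(a) = log(-I*(C1 - 16*a)^(1/4))
 v(a) = log(I*(C1 - 16*a)^(1/4))
 v(a) = log(-(C1 - 16*a)^(1/4))
 v(a) = log(C1 - 16*a)/4


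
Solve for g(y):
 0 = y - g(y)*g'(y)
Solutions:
 g(y) = -sqrt(C1 + y^2)
 g(y) = sqrt(C1 + y^2)


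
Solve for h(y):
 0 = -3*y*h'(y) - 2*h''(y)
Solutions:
 h(y) = C1 + C2*erf(sqrt(3)*y/2)


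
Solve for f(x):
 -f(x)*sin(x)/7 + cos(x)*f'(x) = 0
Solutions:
 f(x) = C1/cos(x)^(1/7)


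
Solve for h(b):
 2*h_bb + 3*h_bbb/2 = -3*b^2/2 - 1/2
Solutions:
 h(b) = C1 + C2*b + C3*exp(-4*b/3) - b^4/16 + 3*b^3/16 - 35*b^2/64


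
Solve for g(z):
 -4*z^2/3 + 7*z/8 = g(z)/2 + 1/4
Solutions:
 g(z) = -8*z^2/3 + 7*z/4 - 1/2


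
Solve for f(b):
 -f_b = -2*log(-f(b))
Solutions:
 -li(-f(b)) = C1 + 2*b


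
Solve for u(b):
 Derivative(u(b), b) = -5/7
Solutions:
 u(b) = C1 - 5*b/7


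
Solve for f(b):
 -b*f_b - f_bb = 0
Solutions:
 f(b) = C1 + C2*erf(sqrt(2)*b/2)


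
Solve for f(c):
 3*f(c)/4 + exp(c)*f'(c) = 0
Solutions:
 f(c) = C1*exp(3*exp(-c)/4)


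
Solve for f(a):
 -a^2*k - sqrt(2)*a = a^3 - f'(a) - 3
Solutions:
 f(a) = C1 + a^4/4 + a^3*k/3 + sqrt(2)*a^2/2 - 3*a


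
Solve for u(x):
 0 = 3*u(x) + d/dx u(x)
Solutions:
 u(x) = C1*exp(-3*x)


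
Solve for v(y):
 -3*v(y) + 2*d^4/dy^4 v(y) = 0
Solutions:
 v(y) = C1*exp(-2^(3/4)*3^(1/4)*y/2) + C2*exp(2^(3/4)*3^(1/4)*y/2) + C3*sin(2^(3/4)*3^(1/4)*y/2) + C4*cos(2^(3/4)*3^(1/4)*y/2)


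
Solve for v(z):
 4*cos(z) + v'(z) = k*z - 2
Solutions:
 v(z) = C1 + k*z^2/2 - 2*z - 4*sin(z)


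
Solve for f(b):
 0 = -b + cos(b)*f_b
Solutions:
 f(b) = C1 + Integral(b/cos(b), b)


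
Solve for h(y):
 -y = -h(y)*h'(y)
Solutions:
 h(y) = -sqrt(C1 + y^2)
 h(y) = sqrt(C1 + y^2)


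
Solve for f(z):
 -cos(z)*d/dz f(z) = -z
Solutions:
 f(z) = C1 + Integral(z/cos(z), z)


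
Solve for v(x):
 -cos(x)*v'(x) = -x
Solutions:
 v(x) = C1 + Integral(x/cos(x), x)


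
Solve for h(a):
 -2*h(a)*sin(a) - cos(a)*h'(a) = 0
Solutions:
 h(a) = C1*cos(a)^2


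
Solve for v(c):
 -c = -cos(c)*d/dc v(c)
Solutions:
 v(c) = C1 + Integral(c/cos(c), c)


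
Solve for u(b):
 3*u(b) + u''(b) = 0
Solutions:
 u(b) = C1*sin(sqrt(3)*b) + C2*cos(sqrt(3)*b)


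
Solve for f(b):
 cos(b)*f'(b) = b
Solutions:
 f(b) = C1 + Integral(b/cos(b), b)


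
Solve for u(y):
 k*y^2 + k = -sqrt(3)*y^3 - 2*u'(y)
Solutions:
 u(y) = C1 - k*y^3/6 - k*y/2 - sqrt(3)*y^4/8


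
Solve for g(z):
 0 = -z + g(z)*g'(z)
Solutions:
 g(z) = -sqrt(C1 + z^2)
 g(z) = sqrt(C1 + z^2)


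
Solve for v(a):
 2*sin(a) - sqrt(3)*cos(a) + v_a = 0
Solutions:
 v(a) = C1 + sqrt(3)*sin(a) + 2*cos(a)


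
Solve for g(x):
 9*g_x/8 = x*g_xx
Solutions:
 g(x) = C1 + C2*x^(17/8)


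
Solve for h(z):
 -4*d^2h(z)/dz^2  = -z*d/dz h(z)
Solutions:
 h(z) = C1 + C2*erfi(sqrt(2)*z/4)


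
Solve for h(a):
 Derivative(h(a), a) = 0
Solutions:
 h(a) = C1


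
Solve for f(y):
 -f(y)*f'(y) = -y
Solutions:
 f(y) = -sqrt(C1 + y^2)
 f(y) = sqrt(C1 + y^2)


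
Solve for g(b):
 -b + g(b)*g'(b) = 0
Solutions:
 g(b) = -sqrt(C1 + b^2)
 g(b) = sqrt(C1 + b^2)


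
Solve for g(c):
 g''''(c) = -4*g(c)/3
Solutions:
 g(c) = (C1*sin(3^(3/4)*c/3) + C2*cos(3^(3/4)*c/3))*exp(-3^(3/4)*c/3) + (C3*sin(3^(3/4)*c/3) + C4*cos(3^(3/4)*c/3))*exp(3^(3/4)*c/3)


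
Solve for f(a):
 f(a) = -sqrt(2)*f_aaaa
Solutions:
 f(a) = (C1*sin(2^(3/8)*a/2) + C2*cos(2^(3/8)*a/2))*exp(-2^(3/8)*a/2) + (C3*sin(2^(3/8)*a/2) + C4*cos(2^(3/8)*a/2))*exp(2^(3/8)*a/2)


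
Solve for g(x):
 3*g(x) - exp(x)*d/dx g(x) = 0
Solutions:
 g(x) = C1*exp(-3*exp(-x))


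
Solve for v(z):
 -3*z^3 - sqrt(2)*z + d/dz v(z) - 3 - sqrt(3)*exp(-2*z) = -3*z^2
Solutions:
 v(z) = C1 + 3*z^4/4 - z^3 + sqrt(2)*z^2/2 + 3*z - sqrt(3)*exp(-2*z)/2


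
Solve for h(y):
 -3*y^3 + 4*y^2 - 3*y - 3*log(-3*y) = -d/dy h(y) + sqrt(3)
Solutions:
 h(y) = C1 + 3*y^4/4 - 4*y^3/3 + 3*y^2/2 + 3*y*log(-y) + y*(-3 + sqrt(3) + 3*log(3))


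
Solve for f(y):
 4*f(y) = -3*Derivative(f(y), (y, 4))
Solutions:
 f(y) = (C1*sin(3^(3/4)*y/3) + C2*cos(3^(3/4)*y/3))*exp(-3^(3/4)*y/3) + (C3*sin(3^(3/4)*y/3) + C4*cos(3^(3/4)*y/3))*exp(3^(3/4)*y/3)


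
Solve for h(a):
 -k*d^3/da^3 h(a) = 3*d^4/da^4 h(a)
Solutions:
 h(a) = C1 + C2*a + C3*a^2 + C4*exp(-a*k/3)


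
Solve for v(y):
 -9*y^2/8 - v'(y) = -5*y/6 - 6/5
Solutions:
 v(y) = C1 - 3*y^3/8 + 5*y^2/12 + 6*y/5


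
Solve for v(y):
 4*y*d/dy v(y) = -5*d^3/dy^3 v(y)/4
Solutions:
 v(y) = C1 + Integral(C2*airyai(-2*2^(1/3)*5^(2/3)*y/5) + C3*airybi(-2*2^(1/3)*5^(2/3)*y/5), y)


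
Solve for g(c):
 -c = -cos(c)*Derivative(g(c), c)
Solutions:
 g(c) = C1 + Integral(c/cos(c), c)


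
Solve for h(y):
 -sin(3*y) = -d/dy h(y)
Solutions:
 h(y) = C1 - cos(3*y)/3


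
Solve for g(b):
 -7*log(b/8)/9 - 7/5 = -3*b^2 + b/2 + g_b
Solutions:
 g(b) = C1 + b^3 - b^2/4 - 7*b*log(b)/9 - 28*b/45 + 7*b*log(2)/3


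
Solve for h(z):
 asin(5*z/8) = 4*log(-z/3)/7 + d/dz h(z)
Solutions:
 h(z) = C1 - 4*z*log(-z)/7 + z*asin(5*z/8) + 4*z/7 + 4*z*log(3)/7 + sqrt(64 - 25*z^2)/5


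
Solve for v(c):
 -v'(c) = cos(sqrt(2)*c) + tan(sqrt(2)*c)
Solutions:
 v(c) = C1 + sqrt(2)*log(cos(sqrt(2)*c))/2 - sqrt(2)*sin(sqrt(2)*c)/2


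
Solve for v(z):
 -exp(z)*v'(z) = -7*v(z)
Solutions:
 v(z) = C1*exp(-7*exp(-z))


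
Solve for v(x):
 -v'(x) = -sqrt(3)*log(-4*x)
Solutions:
 v(x) = C1 + sqrt(3)*x*log(-x) + sqrt(3)*x*(-1 + 2*log(2))


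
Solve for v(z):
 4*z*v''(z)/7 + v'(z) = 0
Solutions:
 v(z) = C1 + C2/z^(3/4)


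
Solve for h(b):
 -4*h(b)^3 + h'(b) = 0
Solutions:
 h(b) = -sqrt(2)*sqrt(-1/(C1 + 4*b))/2
 h(b) = sqrt(2)*sqrt(-1/(C1 + 4*b))/2


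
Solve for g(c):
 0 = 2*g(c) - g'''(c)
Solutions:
 g(c) = C3*exp(2^(1/3)*c) + (C1*sin(2^(1/3)*sqrt(3)*c/2) + C2*cos(2^(1/3)*sqrt(3)*c/2))*exp(-2^(1/3)*c/2)


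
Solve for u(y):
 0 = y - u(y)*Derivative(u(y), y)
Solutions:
 u(y) = -sqrt(C1 + y^2)
 u(y) = sqrt(C1 + y^2)


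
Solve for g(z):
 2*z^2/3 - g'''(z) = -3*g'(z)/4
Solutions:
 g(z) = C1 + C2*exp(-sqrt(3)*z/2) + C3*exp(sqrt(3)*z/2) - 8*z^3/27 - 64*z/27


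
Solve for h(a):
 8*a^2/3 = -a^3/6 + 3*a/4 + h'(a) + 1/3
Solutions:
 h(a) = C1 + a^4/24 + 8*a^3/9 - 3*a^2/8 - a/3


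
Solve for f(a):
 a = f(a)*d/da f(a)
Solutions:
 f(a) = -sqrt(C1 + a^2)
 f(a) = sqrt(C1 + a^2)


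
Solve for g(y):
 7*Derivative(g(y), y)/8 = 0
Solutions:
 g(y) = C1


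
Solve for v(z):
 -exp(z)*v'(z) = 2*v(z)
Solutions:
 v(z) = C1*exp(2*exp(-z))


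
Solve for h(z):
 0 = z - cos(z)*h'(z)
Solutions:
 h(z) = C1 + Integral(z/cos(z), z)


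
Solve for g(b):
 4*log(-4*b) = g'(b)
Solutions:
 g(b) = C1 + 4*b*log(-b) + 4*b*(-1 + 2*log(2))


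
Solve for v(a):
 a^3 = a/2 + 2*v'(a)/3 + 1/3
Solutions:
 v(a) = C1 + 3*a^4/8 - 3*a^2/8 - a/2


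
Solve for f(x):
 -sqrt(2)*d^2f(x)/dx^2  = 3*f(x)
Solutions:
 f(x) = C1*sin(2^(3/4)*sqrt(3)*x/2) + C2*cos(2^(3/4)*sqrt(3)*x/2)


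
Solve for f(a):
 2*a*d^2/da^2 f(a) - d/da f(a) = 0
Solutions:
 f(a) = C1 + C2*a^(3/2)


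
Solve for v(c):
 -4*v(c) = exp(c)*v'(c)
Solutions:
 v(c) = C1*exp(4*exp(-c))


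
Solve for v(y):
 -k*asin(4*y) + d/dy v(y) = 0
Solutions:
 v(y) = C1 + k*(y*asin(4*y) + sqrt(1 - 16*y^2)/4)


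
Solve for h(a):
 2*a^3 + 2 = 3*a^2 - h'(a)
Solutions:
 h(a) = C1 - a^4/2 + a^3 - 2*a


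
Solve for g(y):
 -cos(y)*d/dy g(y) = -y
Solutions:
 g(y) = C1 + Integral(y/cos(y), y)


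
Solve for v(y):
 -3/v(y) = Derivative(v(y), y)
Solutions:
 v(y) = -sqrt(C1 - 6*y)
 v(y) = sqrt(C1 - 6*y)


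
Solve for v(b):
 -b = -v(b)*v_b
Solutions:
 v(b) = -sqrt(C1 + b^2)
 v(b) = sqrt(C1 + b^2)


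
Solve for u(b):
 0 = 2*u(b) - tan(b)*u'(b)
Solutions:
 u(b) = C1*sin(b)^2


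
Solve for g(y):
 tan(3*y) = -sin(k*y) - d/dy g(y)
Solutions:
 g(y) = C1 - Piecewise((-cos(k*y)/k, Ne(k, 0)), (0, True)) + log(cos(3*y))/3


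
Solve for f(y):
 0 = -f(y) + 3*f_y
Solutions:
 f(y) = C1*exp(y/3)


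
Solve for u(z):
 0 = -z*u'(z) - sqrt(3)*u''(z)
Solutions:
 u(z) = C1 + C2*erf(sqrt(2)*3^(3/4)*z/6)


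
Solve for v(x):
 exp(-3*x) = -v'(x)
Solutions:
 v(x) = C1 + exp(-3*x)/3


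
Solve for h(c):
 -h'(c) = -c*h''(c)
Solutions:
 h(c) = C1 + C2*c^2


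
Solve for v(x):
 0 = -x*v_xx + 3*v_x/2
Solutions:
 v(x) = C1 + C2*x^(5/2)


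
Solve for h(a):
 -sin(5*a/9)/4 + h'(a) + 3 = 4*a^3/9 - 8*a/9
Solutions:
 h(a) = C1 + a^4/9 - 4*a^2/9 - 3*a - 9*cos(5*a/9)/20


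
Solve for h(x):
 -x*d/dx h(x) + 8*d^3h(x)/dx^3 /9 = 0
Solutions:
 h(x) = C1 + Integral(C2*airyai(3^(2/3)*x/2) + C3*airybi(3^(2/3)*x/2), x)


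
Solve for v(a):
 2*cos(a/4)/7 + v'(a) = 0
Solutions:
 v(a) = C1 - 8*sin(a/4)/7


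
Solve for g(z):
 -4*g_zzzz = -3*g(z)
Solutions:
 g(z) = C1*exp(-sqrt(2)*3^(1/4)*z/2) + C2*exp(sqrt(2)*3^(1/4)*z/2) + C3*sin(sqrt(2)*3^(1/4)*z/2) + C4*cos(sqrt(2)*3^(1/4)*z/2)


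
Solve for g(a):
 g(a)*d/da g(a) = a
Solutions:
 g(a) = -sqrt(C1 + a^2)
 g(a) = sqrt(C1 + a^2)


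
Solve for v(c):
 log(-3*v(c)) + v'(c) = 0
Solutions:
 Integral(1/(log(-_y) + log(3)), (_y, v(c))) = C1 - c


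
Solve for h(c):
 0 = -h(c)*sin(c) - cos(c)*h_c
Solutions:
 h(c) = C1*cos(c)


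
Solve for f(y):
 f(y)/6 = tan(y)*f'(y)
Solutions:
 f(y) = C1*sin(y)^(1/6)


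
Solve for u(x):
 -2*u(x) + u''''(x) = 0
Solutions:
 u(x) = C1*exp(-2^(1/4)*x) + C2*exp(2^(1/4)*x) + C3*sin(2^(1/4)*x) + C4*cos(2^(1/4)*x)


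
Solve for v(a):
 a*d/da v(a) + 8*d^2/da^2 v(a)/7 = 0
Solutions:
 v(a) = C1 + C2*erf(sqrt(7)*a/4)


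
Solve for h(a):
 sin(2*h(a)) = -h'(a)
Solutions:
 h(a) = pi - acos((-C1 - exp(4*a))/(C1 - exp(4*a)))/2
 h(a) = acos((-C1 - exp(4*a))/(C1 - exp(4*a)))/2


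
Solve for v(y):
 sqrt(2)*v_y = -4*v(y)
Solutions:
 v(y) = C1*exp(-2*sqrt(2)*y)


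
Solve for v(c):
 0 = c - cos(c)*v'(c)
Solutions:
 v(c) = C1 + Integral(c/cos(c), c)


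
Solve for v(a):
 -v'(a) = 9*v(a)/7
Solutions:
 v(a) = C1*exp(-9*a/7)


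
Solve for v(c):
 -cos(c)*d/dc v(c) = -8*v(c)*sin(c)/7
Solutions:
 v(c) = C1/cos(c)^(8/7)


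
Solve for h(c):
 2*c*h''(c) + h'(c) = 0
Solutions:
 h(c) = C1 + C2*sqrt(c)


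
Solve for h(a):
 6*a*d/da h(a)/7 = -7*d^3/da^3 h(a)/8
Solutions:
 h(a) = C1 + Integral(C2*airyai(-2*42^(1/3)*a/7) + C3*airybi(-2*42^(1/3)*a/7), a)


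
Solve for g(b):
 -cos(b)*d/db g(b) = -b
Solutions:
 g(b) = C1 + Integral(b/cos(b), b)


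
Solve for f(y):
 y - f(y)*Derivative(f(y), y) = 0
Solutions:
 f(y) = -sqrt(C1 + y^2)
 f(y) = sqrt(C1 + y^2)


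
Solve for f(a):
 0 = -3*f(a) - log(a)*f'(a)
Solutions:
 f(a) = C1*exp(-3*li(a))


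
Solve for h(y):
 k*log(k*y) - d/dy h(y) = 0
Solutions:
 h(y) = C1 + k*y*log(k*y) - k*y


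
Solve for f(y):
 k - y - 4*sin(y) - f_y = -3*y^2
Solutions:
 f(y) = C1 + k*y + y^3 - y^2/2 + 4*cos(y)


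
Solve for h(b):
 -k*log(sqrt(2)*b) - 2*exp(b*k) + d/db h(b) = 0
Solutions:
 h(b) = C1 + b*k*log(b) + b*k*(-1 + log(2)/2) + Piecewise((2*exp(b*k)/k, Ne(k, 0)), (2*b, True))


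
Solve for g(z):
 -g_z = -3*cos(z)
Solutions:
 g(z) = C1 + 3*sin(z)


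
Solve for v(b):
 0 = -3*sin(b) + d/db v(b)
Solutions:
 v(b) = C1 - 3*cos(b)


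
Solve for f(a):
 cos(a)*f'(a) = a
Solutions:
 f(a) = C1 + Integral(a/cos(a), a)


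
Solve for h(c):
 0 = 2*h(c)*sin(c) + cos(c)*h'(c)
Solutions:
 h(c) = C1*cos(c)^2


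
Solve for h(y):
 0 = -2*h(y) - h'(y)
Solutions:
 h(y) = C1*exp(-2*y)


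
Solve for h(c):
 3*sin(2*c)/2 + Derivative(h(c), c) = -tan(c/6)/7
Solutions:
 h(c) = C1 + 6*log(cos(c/6))/7 + 3*cos(2*c)/4


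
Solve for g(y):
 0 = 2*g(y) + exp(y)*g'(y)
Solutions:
 g(y) = C1*exp(2*exp(-y))


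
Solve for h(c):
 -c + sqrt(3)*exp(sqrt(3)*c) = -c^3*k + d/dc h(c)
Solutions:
 h(c) = C1 + c^4*k/4 - c^2/2 + exp(sqrt(3)*c)


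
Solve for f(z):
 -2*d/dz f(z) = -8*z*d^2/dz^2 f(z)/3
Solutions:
 f(z) = C1 + C2*z^(7/4)


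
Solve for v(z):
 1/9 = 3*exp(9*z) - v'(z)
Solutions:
 v(z) = C1 - z/9 + exp(9*z)/3


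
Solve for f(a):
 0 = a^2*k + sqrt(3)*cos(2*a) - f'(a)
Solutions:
 f(a) = C1 + a^3*k/3 + sqrt(3)*sin(2*a)/2


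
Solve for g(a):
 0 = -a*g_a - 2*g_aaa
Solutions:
 g(a) = C1 + Integral(C2*airyai(-2^(2/3)*a/2) + C3*airybi(-2^(2/3)*a/2), a)


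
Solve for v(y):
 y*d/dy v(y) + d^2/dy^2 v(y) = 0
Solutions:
 v(y) = C1 + C2*erf(sqrt(2)*y/2)


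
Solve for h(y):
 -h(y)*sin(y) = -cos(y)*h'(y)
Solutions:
 h(y) = C1/cos(y)


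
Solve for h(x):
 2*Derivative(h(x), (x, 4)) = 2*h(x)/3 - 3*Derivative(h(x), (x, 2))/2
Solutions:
 h(x) = C1*exp(-sqrt(6)*x*sqrt(-9 + sqrt(273))/12) + C2*exp(sqrt(6)*x*sqrt(-9 + sqrt(273))/12) + C3*sin(sqrt(6)*x*sqrt(9 + sqrt(273))/12) + C4*cos(sqrt(6)*x*sqrt(9 + sqrt(273))/12)


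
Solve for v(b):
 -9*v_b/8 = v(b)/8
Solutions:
 v(b) = C1*exp(-b/9)


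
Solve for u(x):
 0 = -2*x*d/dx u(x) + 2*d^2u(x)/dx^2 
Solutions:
 u(x) = C1 + C2*erfi(sqrt(2)*x/2)


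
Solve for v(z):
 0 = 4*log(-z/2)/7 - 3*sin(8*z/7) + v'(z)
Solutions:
 v(z) = C1 - 4*z*log(-z)/7 + 4*z*log(2)/7 + 4*z/7 - 21*cos(8*z/7)/8


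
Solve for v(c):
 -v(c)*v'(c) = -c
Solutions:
 v(c) = -sqrt(C1 + c^2)
 v(c) = sqrt(C1 + c^2)


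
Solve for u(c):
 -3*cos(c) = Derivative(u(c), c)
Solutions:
 u(c) = C1 - 3*sin(c)


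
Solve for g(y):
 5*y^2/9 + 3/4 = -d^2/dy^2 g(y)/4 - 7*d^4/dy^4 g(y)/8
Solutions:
 g(y) = C1 + C2*y + C3*sin(sqrt(14)*y/7) + C4*cos(sqrt(14)*y/7) - 5*y^4/27 + 113*y^2/18


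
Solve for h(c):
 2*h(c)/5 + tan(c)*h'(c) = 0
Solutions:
 h(c) = C1/sin(c)^(2/5)


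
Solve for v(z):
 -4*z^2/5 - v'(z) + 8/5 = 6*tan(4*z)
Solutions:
 v(z) = C1 - 4*z^3/15 + 8*z/5 + 3*log(cos(4*z))/2


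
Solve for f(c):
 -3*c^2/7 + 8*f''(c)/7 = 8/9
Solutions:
 f(c) = C1 + C2*c + c^4/32 + 7*c^2/18


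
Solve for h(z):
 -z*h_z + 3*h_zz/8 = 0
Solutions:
 h(z) = C1 + C2*erfi(2*sqrt(3)*z/3)


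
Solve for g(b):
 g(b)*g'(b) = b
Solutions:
 g(b) = -sqrt(C1 + b^2)
 g(b) = sqrt(C1 + b^2)


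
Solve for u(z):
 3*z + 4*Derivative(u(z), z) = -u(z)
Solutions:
 u(z) = C1*exp(-z/4) - 3*z + 12


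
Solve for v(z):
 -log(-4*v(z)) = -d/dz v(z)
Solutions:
 -Integral(1/(log(-_y) + 2*log(2)), (_y, v(z))) = C1 - z


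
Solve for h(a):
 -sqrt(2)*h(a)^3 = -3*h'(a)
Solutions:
 h(a) = -sqrt(6)*sqrt(-1/(C1 + sqrt(2)*a))/2
 h(a) = sqrt(6)*sqrt(-1/(C1 + sqrt(2)*a))/2


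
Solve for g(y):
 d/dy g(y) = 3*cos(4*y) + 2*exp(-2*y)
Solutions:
 g(y) = C1 + 3*sin(4*y)/4 - exp(-2*y)


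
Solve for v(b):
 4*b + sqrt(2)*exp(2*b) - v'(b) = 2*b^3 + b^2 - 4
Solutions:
 v(b) = C1 - b^4/2 - b^3/3 + 2*b^2 + 4*b + sqrt(2)*exp(2*b)/2


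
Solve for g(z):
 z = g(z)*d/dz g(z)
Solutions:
 g(z) = -sqrt(C1 + z^2)
 g(z) = sqrt(C1 + z^2)


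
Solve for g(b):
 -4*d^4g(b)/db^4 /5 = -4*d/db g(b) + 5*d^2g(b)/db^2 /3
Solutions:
 g(b) = C1 + C2*exp(5^(1/3)*b*(-(108 + sqrt(12289))^(1/3) + 5*5^(1/3)/(108 + sqrt(12289))^(1/3))/12)*sin(sqrt(3)*5^(1/3)*b*(5*5^(1/3)/(108 + sqrt(12289))^(1/3) + (108 + sqrt(12289))^(1/3))/12) + C3*exp(5^(1/3)*b*(-(108 + sqrt(12289))^(1/3) + 5*5^(1/3)/(108 + sqrt(12289))^(1/3))/12)*cos(sqrt(3)*5^(1/3)*b*(5*5^(1/3)/(108 + sqrt(12289))^(1/3) + (108 + sqrt(12289))^(1/3))/12) + C4*exp(-5^(1/3)*b*(-(108 + sqrt(12289))^(1/3) + 5*5^(1/3)/(108 + sqrt(12289))^(1/3))/6)


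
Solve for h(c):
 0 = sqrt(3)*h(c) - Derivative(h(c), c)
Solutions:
 h(c) = C1*exp(sqrt(3)*c)


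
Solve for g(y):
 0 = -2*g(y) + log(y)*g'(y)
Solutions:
 g(y) = C1*exp(2*li(y))


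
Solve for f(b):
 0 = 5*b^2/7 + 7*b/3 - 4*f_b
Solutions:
 f(b) = C1 + 5*b^3/84 + 7*b^2/24


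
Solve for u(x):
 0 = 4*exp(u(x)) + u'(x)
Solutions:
 u(x) = log(1/(C1 + 4*x))


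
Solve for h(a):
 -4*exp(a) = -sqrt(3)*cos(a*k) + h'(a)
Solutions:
 h(a) = C1 - 4*exp(a) + sqrt(3)*sin(a*k)/k


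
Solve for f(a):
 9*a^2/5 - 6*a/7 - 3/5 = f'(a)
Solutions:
 f(a) = C1 + 3*a^3/5 - 3*a^2/7 - 3*a/5


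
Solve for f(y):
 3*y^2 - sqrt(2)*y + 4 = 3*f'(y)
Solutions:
 f(y) = C1 + y^3/3 - sqrt(2)*y^2/6 + 4*y/3


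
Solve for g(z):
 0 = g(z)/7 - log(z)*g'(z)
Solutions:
 g(z) = C1*exp(li(z)/7)


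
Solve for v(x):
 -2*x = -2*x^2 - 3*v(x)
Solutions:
 v(x) = 2*x*(1 - x)/3


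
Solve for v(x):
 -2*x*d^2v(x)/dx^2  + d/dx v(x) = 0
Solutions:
 v(x) = C1 + C2*x^(3/2)


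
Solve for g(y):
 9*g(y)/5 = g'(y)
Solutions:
 g(y) = C1*exp(9*y/5)


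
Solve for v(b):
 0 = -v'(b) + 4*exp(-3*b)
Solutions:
 v(b) = C1 - 4*exp(-3*b)/3


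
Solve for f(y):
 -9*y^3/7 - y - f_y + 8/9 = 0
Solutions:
 f(y) = C1 - 9*y^4/28 - y^2/2 + 8*y/9


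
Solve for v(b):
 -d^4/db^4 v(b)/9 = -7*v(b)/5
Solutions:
 v(b) = C1*exp(-sqrt(3)*5^(3/4)*7^(1/4)*b/5) + C2*exp(sqrt(3)*5^(3/4)*7^(1/4)*b/5) + C3*sin(sqrt(3)*5^(3/4)*7^(1/4)*b/5) + C4*cos(sqrt(3)*5^(3/4)*7^(1/4)*b/5)


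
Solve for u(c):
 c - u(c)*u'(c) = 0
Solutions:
 u(c) = -sqrt(C1 + c^2)
 u(c) = sqrt(C1 + c^2)


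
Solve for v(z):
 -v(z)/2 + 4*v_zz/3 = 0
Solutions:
 v(z) = C1*exp(-sqrt(6)*z/4) + C2*exp(sqrt(6)*z/4)


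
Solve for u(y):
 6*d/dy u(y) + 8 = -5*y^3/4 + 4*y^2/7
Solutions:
 u(y) = C1 - 5*y^4/96 + 2*y^3/63 - 4*y/3


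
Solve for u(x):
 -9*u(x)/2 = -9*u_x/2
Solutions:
 u(x) = C1*exp(x)


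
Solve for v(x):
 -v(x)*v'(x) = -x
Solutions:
 v(x) = -sqrt(C1 + x^2)
 v(x) = sqrt(C1 + x^2)


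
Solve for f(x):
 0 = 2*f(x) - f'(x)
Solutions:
 f(x) = C1*exp(2*x)


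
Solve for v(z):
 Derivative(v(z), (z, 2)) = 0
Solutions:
 v(z) = C1 + C2*z


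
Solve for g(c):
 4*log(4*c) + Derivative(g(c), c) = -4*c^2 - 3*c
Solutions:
 g(c) = C1 - 4*c^3/3 - 3*c^2/2 - 4*c*log(c) - 8*c*log(2) + 4*c


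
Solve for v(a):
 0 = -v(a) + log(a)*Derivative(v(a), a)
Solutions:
 v(a) = C1*exp(li(a))


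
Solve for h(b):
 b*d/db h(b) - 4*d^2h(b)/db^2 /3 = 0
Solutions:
 h(b) = C1 + C2*erfi(sqrt(6)*b/4)


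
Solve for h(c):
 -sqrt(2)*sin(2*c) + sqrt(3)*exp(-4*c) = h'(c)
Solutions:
 h(c) = C1 + sqrt(2)*cos(2*c)/2 - sqrt(3)*exp(-4*c)/4


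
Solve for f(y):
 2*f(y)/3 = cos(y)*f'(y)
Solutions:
 f(y) = C1*(sin(y) + 1)^(1/3)/(sin(y) - 1)^(1/3)


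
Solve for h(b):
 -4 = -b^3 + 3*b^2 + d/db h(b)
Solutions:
 h(b) = C1 + b^4/4 - b^3 - 4*b


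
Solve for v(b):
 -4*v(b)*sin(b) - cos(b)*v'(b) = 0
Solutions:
 v(b) = C1*cos(b)^4


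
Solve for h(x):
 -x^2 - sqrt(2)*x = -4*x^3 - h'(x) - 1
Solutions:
 h(x) = C1 - x^4 + x^3/3 + sqrt(2)*x^2/2 - x


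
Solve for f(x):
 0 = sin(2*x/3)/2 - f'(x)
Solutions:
 f(x) = C1 - 3*cos(2*x/3)/4


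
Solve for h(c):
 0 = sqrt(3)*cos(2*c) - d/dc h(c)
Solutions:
 h(c) = C1 + sqrt(3)*sin(2*c)/2


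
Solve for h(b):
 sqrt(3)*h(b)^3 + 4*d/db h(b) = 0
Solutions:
 h(b) = -sqrt(2)*sqrt(-1/(C1 - sqrt(3)*b))
 h(b) = sqrt(2)*sqrt(-1/(C1 - sqrt(3)*b))


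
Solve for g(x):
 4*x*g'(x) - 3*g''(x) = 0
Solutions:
 g(x) = C1 + C2*erfi(sqrt(6)*x/3)


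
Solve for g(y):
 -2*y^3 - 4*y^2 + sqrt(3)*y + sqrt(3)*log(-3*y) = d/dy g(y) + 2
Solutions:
 g(y) = C1 - y^4/2 - 4*y^3/3 + sqrt(3)*y^2/2 + sqrt(3)*y*log(-y) + y*(-2 - sqrt(3) + sqrt(3)*log(3))


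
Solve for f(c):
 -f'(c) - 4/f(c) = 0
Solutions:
 f(c) = -sqrt(C1 - 8*c)
 f(c) = sqrt(C1 - 8*c)


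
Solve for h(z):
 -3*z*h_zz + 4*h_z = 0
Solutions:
 h(z) = C1 + C2*z^(7/3)


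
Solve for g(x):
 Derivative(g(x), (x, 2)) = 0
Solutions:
 g(x) = C1 + C2*x


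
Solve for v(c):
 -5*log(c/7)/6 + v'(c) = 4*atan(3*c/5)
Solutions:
 v(c) = C1 + 5*c*log(c)/6 + 4*c*atan(3*c/5) - 5*c*log(7)/6 - 5*c/6 - 10*log(9*c^2 + 25)/3


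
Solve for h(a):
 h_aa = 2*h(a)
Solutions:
 h(a) = C1*exp(-sqrt(2)*a) + C2*exp(sqrt(2)*a)


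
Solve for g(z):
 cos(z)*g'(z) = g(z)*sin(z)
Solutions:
 g(z) = C1/cos(z)


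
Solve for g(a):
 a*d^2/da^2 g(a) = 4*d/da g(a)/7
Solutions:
 g(a) = C1 + C2*a^(11/7)


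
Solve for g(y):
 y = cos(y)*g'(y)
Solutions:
 g(y) = C1 + Integral(y/cos(y), y)


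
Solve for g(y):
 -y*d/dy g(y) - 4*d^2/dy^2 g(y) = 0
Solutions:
 g(y) = C1 + C2*erf(sqrt(2)*y/4)


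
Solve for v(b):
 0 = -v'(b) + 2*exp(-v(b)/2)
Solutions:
 v(b) = 2*log(C1 + b)


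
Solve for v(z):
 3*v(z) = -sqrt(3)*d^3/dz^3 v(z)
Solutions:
 v(z) = C3*exp(-3^(1/6)*z) + (C1*sin(3^(2/3)*z/2) + C2*cos(3^(2/3)*z/2))*exp(3^(1/6)*z/2)


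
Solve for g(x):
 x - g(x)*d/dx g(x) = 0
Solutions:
 g(x) = -sqrt(C1 + x^2)
 g(x) = sqrt(C1 + x^2)


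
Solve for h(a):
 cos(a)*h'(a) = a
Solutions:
 h(a) = C1 + Integral(a/cos(a), a)


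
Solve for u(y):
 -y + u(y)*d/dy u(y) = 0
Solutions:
 u(y) = -sqrt(C1 + y^2)
 u(y) = sqrt(C1 + y^2)


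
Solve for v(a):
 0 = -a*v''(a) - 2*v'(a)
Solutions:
 v(a) = C1 + C2/a


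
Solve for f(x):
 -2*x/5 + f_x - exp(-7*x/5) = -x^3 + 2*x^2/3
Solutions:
 f(x) = C1 - x^4/4 + 2*x^3/9 + x^2/5 - 5*exp(-7*x/5)/7


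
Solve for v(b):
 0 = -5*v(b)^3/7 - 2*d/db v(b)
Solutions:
 v(b) = -sqrt(7)*sqrt(-1/(C1 - 5*b))
 v(b) = sqrt(7)*sqrt(-1/(C1 - 5*b))


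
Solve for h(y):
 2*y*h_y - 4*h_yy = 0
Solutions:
 h(y) = C1 + C2*erfi(y/2)


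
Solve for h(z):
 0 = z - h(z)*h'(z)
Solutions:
 h(z) = -sqrt(C1 + z^2)
 h(z) = sqrt(C1 + z^2)


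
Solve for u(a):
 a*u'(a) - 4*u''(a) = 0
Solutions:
 u(a) = C1 + C2*erfi(sqrt(2)*a/4)


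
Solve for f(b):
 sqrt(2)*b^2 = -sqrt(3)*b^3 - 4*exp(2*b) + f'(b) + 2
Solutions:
 f(b) = C1 + sqrt(3)*b^4/4 + sqrt(2)*b^3/3 - 2*b + 2*exp(2*b)


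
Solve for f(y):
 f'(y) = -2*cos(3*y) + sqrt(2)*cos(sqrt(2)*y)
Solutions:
 f(y) = C1 - 2*sin(3*y)/3 + sin(sqrt(2)*y)


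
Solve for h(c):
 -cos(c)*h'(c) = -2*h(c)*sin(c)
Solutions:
 h(c) = C1/cos(c)^2


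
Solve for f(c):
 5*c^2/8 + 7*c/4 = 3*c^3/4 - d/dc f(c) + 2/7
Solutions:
 f(c) = C1 + 3*c^4/16 - 5*c^3/24 - 7*c^2/8 + 2*c/7


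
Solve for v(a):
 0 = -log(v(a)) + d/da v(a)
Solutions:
 li(v(a)) = C1 + a


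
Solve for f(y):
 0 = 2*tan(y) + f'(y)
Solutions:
 f(y) = C1 + 2*log(cos(y))


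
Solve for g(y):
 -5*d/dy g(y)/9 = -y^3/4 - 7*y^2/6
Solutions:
 g(y) = C1 + 9*y^4/80 + 7*y^3/10


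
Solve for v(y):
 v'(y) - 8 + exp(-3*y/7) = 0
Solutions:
 v(y) = C1 + 8*y + 7*exp(-3*y/7)/3


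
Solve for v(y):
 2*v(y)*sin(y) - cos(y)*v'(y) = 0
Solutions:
 v(y) = C1/cos(y)^2


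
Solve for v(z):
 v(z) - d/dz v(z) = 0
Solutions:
 v(z) = C1*exp(z)


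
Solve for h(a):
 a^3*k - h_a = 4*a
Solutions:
 h(a) = C1 + a^4*k/4 - 2*a^2


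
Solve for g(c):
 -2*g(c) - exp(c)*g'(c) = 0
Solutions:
 g(c) = C1*exp(2*exp(-c))


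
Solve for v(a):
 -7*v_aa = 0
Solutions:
 v(a) = C1 + C2*a


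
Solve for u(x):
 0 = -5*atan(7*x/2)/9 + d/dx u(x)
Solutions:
 u(x) = C1 + 5*x*atan(7*x/2)/9 - 5*log(49*x^2 + 4)/63


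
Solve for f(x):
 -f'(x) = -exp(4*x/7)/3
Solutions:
 f(x) = C1 + 7*exp(4*x/7)/12


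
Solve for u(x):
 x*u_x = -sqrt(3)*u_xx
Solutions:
 u(x) = C1 + C2*erf(sqrt(2)*3^(3/4)*x/6)


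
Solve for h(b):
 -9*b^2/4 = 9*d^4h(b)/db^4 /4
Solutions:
 h(b) = C1 + C2*b + C3*b^2 + C4*b^3 - b^6/360


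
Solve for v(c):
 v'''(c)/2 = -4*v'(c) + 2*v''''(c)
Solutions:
 v(c) = C1 + C2*exp(c*(-(24*sqrt(5190) + 1729)^(1/3) - 1/(24*sqrt(5190) + 1729)^(1/3) + 2)/24)*sin(sqrt(3)*c*(-(24*sqrt(5190) + 1729)^(1/3) + (24*sqrt(5190) + 1729)^(-1/3))/24) + C3*exp(c*(-(24*sqrt(5190) + 1729)^(1/3) - 1/(24*sqrt(5190) + 1729)^(1/3) + 2)/24)*cos(sqrt(3)*c*(-(24*sqrt(5190) + 1729)^(1/3) + (24*sqrt(5190) + 1729)^(-1/3))/24) + C4*exp(c*((24*sqrt(5190) + 1729)^(-1/3) + 1 + (24*sqrt(5190) + 1729)^(1/3))/12)


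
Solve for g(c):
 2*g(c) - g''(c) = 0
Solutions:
 g(c) = C1*exp(-sqrt(2)*c) + C2*exp(sqrt(2)*c)


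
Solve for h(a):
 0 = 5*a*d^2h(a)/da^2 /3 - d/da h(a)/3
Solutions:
 h(a) = C1 + C2*a^(6/5)


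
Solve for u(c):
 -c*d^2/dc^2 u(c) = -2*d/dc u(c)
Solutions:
 u(c) = C1 + C2*c^3


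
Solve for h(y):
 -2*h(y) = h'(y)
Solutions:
 h(y) = C1*exp(-2*y)


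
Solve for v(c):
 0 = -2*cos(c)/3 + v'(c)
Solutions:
 v(c) = C1 + 2*sin(c)/3


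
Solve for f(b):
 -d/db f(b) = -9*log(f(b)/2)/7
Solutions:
 7*Integral(1/(-log(_y) + log(2)), (_y, f(b)))/9 = C1 - b


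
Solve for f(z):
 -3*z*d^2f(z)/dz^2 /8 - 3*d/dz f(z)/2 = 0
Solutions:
 f(z) = C1 + C2/z^3


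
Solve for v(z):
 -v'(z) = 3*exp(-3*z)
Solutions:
 v(z) = C1 + exp(-3*z)


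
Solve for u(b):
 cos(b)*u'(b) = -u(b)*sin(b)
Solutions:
 u(b) = C1*cos(b)


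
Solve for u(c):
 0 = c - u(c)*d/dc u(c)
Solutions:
 u(c) = -sqrt(C1 + c^2)
 u(c) = sqrt(C1 + c^2)


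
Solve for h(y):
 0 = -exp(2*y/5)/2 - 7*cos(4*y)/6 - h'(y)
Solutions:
 h(y) = C1 - 5*exp(2*y/5)/4 - 7*sin(4*y)/24


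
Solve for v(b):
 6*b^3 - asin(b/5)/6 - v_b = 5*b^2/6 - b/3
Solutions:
 v(b) = C1 + 3*b^4/2 - 5*b^3/18 + b^2/6 - b*asin(b/5)/6 - sqrt(25 - b^2)/6


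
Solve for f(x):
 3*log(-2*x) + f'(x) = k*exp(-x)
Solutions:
 f(x) = C1 - k*exp(-x) - 3*x*log(-x) + 3*x*(1 - log(2))


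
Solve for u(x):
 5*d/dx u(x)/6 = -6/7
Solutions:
 u(x) = C1 - 36*x/35


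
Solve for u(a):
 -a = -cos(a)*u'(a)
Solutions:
 u(a) = C1 + Integral(a/cos(a), a)


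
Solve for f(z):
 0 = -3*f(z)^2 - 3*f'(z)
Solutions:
 f(z) = 1/(C1 + z)
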